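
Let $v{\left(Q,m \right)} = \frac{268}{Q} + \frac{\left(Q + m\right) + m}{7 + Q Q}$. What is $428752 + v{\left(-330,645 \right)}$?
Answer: $\frac{7704511085422}{17969655} \approx 4.2875 \cdot 10^{5}$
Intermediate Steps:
$v{\left(Q,m \right)} = \frac{268}{Q} + \frac{Q + 2 m}{7 + Q^{2}}$
$428752 + v{\left(-330,645 \right)} = 428752 + \frac{1876 + 269 \left(-330\right)^{2} + 2 \left(-330\right) 645}{\left(-330\right) \left(7 + \left(-330\right)^{2}\right)} = 428752 - \frac{1876 + 269 \cdot 108900 - 425700}{330 \left(7 + 108900\right)} = 428752 - \frac{1876 + 29294100 - 425700}{330 \cdot 108907} = 428752 - \frac{1}{35939310} \cdot 28870276 = 428752 - \frac{14435138}{17969655} = \frac{7704511085422}{17969655}$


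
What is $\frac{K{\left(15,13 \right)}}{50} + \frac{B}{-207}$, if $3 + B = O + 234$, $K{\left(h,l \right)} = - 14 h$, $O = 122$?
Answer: $- \frac{6112}{1035} \approx -5.9053$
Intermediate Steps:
$B = 353$ ($B = -3 + \left(122 + 234\right) = -3 + 356 = 353$)
$\frac{K{\left(15,13 \right)}}{50} + \frac{B}{-207} = \frac{\left(-14\right) 15}{50} + \frac{353}{-207} = \left(-210\right) \frac{1}{50} + 353 \left(- \frac{1}{207}\right) = - \frac{21}{5} - \frac{353}{207} = - \frac{6112}{1035}$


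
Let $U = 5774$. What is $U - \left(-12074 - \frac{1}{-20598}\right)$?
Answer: $\frac{367633103}{20598} \approx 17848.0$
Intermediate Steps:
$U - \left(-12074 - \frac{1}{-20598}\right) = 5774 - \left(-12074 - \frac{1}{-20598}\right) = 5774 - \left(-12074 - - \frac{1}{20598}\right) = 5774 - \left(-12074 + \frac{1}{20598}\right) = 5774 - - \frac{248700251}{20598} = 5774 + \frac{248700251}{20598} = \frac{367633103}{20598}$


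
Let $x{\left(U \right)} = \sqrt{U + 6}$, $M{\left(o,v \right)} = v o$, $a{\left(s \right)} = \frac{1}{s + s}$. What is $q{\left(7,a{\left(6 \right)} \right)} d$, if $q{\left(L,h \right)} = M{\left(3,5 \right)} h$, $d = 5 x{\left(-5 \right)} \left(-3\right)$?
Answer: $- \frac{75}{4} \approx -18.75$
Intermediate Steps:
$a{\left(s \right)} = \frac{1}{2 s}$
$M{\left(o,v \right)} = o v$
$x{\left(U \right)} = \sqrt{6 + U}$
$d = -15$ ($d = 5 \sqrt{6 - 5} \left(-3\right) = 5 \sqrt{1} \left(-3\right) = 5 \cdot 1 \left(-3\right) = 5 \left(-3\right) = -15$)
$q{\left(L,h \right)} = 15 h$ ($q{\left(L,h \right)} = 3 \cdot 5 h = 15 h$)
$q{\left(7,a{\left(6 \right)} \right)} d = 15 \frac{1}{2 \cdot 6} \left(-15\right) = 15 \cdot \frac{1}{2} \cdot \frac{1}{6} \left(-15\right) = 15 \cdot \frac{1}{12} \left(-15\right) = \frac{5}{4} \left(-15\right) = - \frac{75}{4}$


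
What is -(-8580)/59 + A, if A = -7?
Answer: 8167/59 ≈ 138.42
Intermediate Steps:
-(-8580)/59 + A = -(-8580)/59 - 7 = -130*(-66/59) - 7 = 8580/59 - 7 = 8167/59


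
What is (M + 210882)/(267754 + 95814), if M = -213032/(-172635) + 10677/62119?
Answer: 2261495416973033/3898871806999920 ≈ 0.58004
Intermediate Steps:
M = 15076558703/10723913565 (M = -213032*(-1/172635) + 10677*(1/62119) = 213032/172635 + 10677/62119 = 15076558703/10723913565 ≈ 1.4059)
(M + 210882)/(267754 + 95814) = (15076558703/10723913565 + 210882)/(267754 + 95814) = (2261495416973033/10723913565)/363568 = (2261495416973033/10723913565)*(1/363568) = 2261495416973033/3898871806999920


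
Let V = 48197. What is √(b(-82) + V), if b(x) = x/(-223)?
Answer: √2396806899/223 ≈ 219.54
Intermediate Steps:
b(x) = -x/223 (b(x) = x*(-1/223) = -x/223)
√(b(-82) + V) = √(-1/223*(-82) + 48197) = √(82/223 + 48197) = √(10748013/223) = √2396806899/223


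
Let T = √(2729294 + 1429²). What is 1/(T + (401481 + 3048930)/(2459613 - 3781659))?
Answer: 18772024942/34318330254107473 + 21577847236*√4771335/102954990762322419 ≈ 0.00045835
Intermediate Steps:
T = √4771335 (T = √(2729294 + 2042041) = √4771335 ≈ 2184.3)
1/(T + (401481 + 3048930)/(2459613 - 3781659)) = 1/(√4771335 + (401481 + 3048930)/(2459613 - 3781659)) = 1/(√4771335 + 3450411/(-1322046)) = 1/(√4771335 + 3450411*(-1/1322046)) = 1/(√4771335 - 383379/146894) = 1/(-383379/146894 + √4771335)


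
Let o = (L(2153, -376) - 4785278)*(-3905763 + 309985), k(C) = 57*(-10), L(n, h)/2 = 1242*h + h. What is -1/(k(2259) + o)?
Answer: -1/20567900500322 ≈ -4.8619e-14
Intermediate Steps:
L(n, h) = 2486*h (L(n, h) = 2*(1242*h + h) = 2*(1243*h) = 2486*h)
k(C) = -570
o = 20567900500892 (o = (2486*(-376) - 4785278)*(-3905763 + 309985) = (-934736 - 4785278)*(-3595778) = -5720014*(-3595778) = 20567900500892)
-1/(k(2259) + o) = -1/(-570 + 20567900500892) = -1/20567900500322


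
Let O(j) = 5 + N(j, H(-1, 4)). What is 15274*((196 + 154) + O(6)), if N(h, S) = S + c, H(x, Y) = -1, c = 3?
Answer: 5452818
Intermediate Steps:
N(h, S) = 3 + S (N(h, S) = S + 3 = 3 + S)
O(j) = 7 (O(j) = 5 + (3 - 1) = 5 + 2 = 7)
15274*((196 + 154) + O(6)) = 15274*((196 + 154) + 7) = 15274*(350 + 7) = 15274*357 = 5452818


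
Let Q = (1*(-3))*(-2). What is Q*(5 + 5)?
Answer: 60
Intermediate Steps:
Q = 6 (Q = -3*(-2) = 6)
Q*(5 + 5) = 6*(5 + 5) = 6*10 = 60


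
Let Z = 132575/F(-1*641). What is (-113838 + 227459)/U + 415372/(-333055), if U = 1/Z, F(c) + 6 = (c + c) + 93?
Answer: -1003381847013733/79600145 ≈ -1.2605e+7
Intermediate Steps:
F(c) = 87 + 2*c (F(c) = -6 + ((c + c) + 93) = -6 + (2*c + 93) = -6 + (93 + 2*c) = 87 + 2*c)
Z = -26515/239 (Z = 132575/(87 + 2*(-1*641)) = 132575/(87 + 2*(-641)) = 132575/(87 - 1282) = 132575/(-1195) = 132575*(-1/1195) = -26515/239 ≈ -110.94)
U = -239/26515 (U = 1/(-26515/239) = -239/26515 ≈ -0.0090138)
(-113838 + 227459)/U + 415372/(-333055) = (-113838 + 227459)/(-239/26515) + 415372/(-333055) = 113621*(-26515/239) + 415372*(-1/333055) = -3012660815/239 - 415372/333055 = -1003381847013733/79600145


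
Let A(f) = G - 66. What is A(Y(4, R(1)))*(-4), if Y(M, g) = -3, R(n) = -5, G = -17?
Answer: 332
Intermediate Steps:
A(f) = -83 (A(f) = -17 - 66 = -83)
A(Y(4, R(1)))*(-4) = -83*(-4) = 332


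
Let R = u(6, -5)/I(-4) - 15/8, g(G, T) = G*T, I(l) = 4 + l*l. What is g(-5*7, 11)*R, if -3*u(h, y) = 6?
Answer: 6083/8 ≈ 760.38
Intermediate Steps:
I(l) = 4 + l**2
u(h, y) = -2 (u(h, y) = -1/3*6 = -2)
R = -79/40 (R = -2/(4 + (-4)**2) - 15/8 = -2/(4 + 16) - 15*1/8 = -2/20 - 15/8 = -2*1/20 - 15/8 = -1/10 - 15/8 = -79/40 ≈ -1.9750)
g(-5*7, 11)*R = (-5*7*11)*(-79/40) = -35*11*(-79/40) = -385*(-79/40) = 6083/8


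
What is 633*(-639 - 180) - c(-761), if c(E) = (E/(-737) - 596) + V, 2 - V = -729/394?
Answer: -150368147981/290378 ≈ -5.1784e+5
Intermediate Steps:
V = 1517/394 (V = 2 - (-729)/394 = 2 - 1*(-729/394) = 2 + 729/394 = 1517/394 ≈ 3.8503)
c(E) = -233307/394 - E/737 (c(E) = (E/(-737) - 596) + 1517/394 = (E*(-1/737) - 596) + 1517/394 = (-E/737 - 596) + 1517/394 = (-596 - E/737) + 1517/394 = -233307/394 - E/737)
633*(-639 - 180) - c(-761) = 633*(-639 - 180) - (-233307/394 - 1/737*(-761)) = 633*(-819) - (-233307/394 + 761/737) = -518427 - 1*(-171647425/290378) = -518427 + 171647425/290378 = -150368147981/290378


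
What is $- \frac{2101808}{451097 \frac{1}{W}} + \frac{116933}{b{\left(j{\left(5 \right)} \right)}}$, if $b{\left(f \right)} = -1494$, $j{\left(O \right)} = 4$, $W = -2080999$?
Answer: $\frac{6534494609085347}{673938918} \approx 9.696 \cdot 10^{6}$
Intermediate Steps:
$- \frac{2101808}{451097 \frac{1}{W}} + \frac{116933}{b{\left(j{\left(5 \right)} \right)}} = - \frac{2101808}{451097 \frac{1}{-2080999}} + \frac{116933}{-1494} = - \frac{2101808}{451097 \left(- \frac{1}{2080999}\right)} + 116933 \left(- \frac{1}{1494}\right) = - \frac{2101808}{- \frac{451097}{2080999}} - \frac{116933}{1494} = \left(-2101808\right) \left(- \frac{2080999}{451097}\right) - \frac{116933}{1494} = \frac{4373860346192}{451097} - \frac{116933}{1494} = \frac{6534494609085347}{673938918}$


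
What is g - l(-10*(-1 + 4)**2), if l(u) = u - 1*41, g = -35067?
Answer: -34936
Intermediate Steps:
l(u) = -41 + u (l(u) = u - 41 = -41 + u)
g - l(-10*(-1 + 4)**2) = -35067 - (-41 - 10*(-1 + 4)**2) = -35067 - (-41 - 10*3**2) = -35067 - (-41 - 10*9) = -35067 - (-41 - 90) = -35067 - 1*(-131) = -35067 + 131 = -34936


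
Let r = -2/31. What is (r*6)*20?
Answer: -240/31 ≈ -7.7419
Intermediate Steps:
r = -2/31 (r = -2*1/31 = -2/31 ≈ -0.064516)
(r*6)*20 = -2/31*6*20 = -12/31*20 = -240/31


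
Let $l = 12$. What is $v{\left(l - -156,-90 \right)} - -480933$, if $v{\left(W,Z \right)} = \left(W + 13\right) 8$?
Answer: $482381$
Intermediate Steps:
$v{\left(W,Z \right)} = 104 + 8 W$ ($v{\left(W,Z \right)} = \left(13 + W\right) 8 = 104 + 8 W$)
$v{\left(l - -156,-90 \right)} - -480933 = \left(104 + 8 \left(12 - -156\right)\right) - -480933 = \left(104 + 8 \left(12 + 156\right)\right) + 480933 = \left(104 + 8 \cdot 168\right) + 480933 = \left(104 + 1344\right) + 480933 = 1448 + 480933 = 482381$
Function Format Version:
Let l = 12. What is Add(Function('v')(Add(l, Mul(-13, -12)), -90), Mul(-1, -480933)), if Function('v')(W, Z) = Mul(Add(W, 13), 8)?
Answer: 482381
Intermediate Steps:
Function('v')(W, Z) = Add(104, Mul(8, W)) (Function('v')(W, Z) = Mul(Add(13, W), 8) = Add(104, Mul(8, W)))
Add(Function('v')(Add(l, Mul(-13, -12)), -90), Mul(-1, -480933)) = Add(Add(104, Mul(8, Add(12, Mul(-13, -12)))), Mul(-1, -480933)) = Add(Add(104, Mul(8, Add(12, 156))), 480933) = Add(Add(104, Mul(8, 168)), 480933) = Add(Add(104, 1344), 480933) = Add(1448, 480933) = 482381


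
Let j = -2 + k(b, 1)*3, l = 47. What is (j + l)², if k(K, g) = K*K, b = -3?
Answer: 5184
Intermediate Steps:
k(K, g) = K²
j = 25 (j = -2 + (-3)²*3 = -2 + 9*3 = -2 + 27 = 25)
(j + l)² = (25 + 47)² = 72² = 5184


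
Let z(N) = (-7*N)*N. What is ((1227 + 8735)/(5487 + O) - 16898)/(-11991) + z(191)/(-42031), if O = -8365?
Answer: 5428614581276/725246964519 ≈ 7.4852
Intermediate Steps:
z(N) = -7*N²
((1227 + 8735)/(5487 + O) - 16898)/(-11991) + z(191)/(-42031) = ((1227 + 8735)/(5487 - 8365) - 16898)/(-11991) - 7*191²/(-42031) = (9962/(-2878) - 16898)*(-1/11991) - 7*36481*(-1/42031) = (9962*(-1/2878) - 16898)*(-1/11991) - 255367*(-1/42031) = (-4981/1439 - 16898)*(-1/11991) + 255367/42031 = -24321203/1439*(-1/11991) + 255367/42031 = 24321203/17255049 + 255367/42031 = 5428614581276/725246964519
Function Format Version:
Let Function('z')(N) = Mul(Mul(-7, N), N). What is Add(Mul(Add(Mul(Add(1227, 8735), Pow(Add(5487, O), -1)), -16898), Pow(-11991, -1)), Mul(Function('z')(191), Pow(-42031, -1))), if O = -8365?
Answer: Rational(5428614581276, 725246964519) ≈ 7.4852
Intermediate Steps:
Function('z')(N) = Mul(-7, Pow(N, 2))
Add(Mul(Add(Mul(Add(1227, 8735), Pow(Add(5487, O), -1)), -16898), Pow(-11991, -1)), Mul(Function('z')(191), Pow(-42031, -1))) = Add(Mul(Add(Mul(Add(1227, 8735), Pow(Add(5487, -8365), -1)), -16898), Pow(-11991, -1)), Mul(Mul(-7, Pow(191, 2)), Pow(-42031, -1))) = Add(Mul(Add(Mul(9962, Pow(-2878, -1)), -16898), Rational(-1, 11991)), Mul(Mul(-7, 36481), Rational(-1, 42031))) = Add(Mul(Add(Mul(9962, Rational(-1, 2878)), -16898), Rational(-1, 11991)), Mul(-255367, Rational(-1, 42031))) = Add(Mul(Add(Rational(-4981, 1439), -16898), Rational(-1, 11991)), Rational(255367, 42031)) = Add(Mul(Rational(-24321203, 1439), Rational(-1, 11991)), Rational(255367, 42031)) = Add(Rational(24321203, 17255049), Rational(255367, 42031)) = Rational(5428614581276, 725246964519)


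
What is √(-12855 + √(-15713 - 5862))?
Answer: √(-12855 + 5*I*√863) ≈ 0.6477 + 113.38*I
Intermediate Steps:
√(-12855 + √(-15713 - 5862)) = √(-12855 + √(-21575)) = √(-12855 + 5*I*√863)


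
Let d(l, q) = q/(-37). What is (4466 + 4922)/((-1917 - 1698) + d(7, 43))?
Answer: -173678/66899 ≈ -2.5961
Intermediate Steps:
d(l, q) = -q/37 (d(l, q) = q*(-1/37) = -q/37)
(4466 + 4922)/((-1917 - 1698) + d(7, 43)) = (4466 + 4922)/((-1917 - 1698) - 1/37*43) = 9388/(-3615 - 43/37) = 9388/(-133798/37) = 9388*(-37/133798) = -173678/66899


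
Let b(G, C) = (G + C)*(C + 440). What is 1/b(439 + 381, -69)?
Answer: 1/278621 ≈ 3.5891e-6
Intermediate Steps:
b(G, C) = (440 + C)*(C + G) (b(G, C) = (C + G)*(440 + C) = (440 + C)*(C + G))
1/b(439 + 381, -69) = 1/((-69)**2 + 440*(-69) + 440*(439 + 381) - 69*(439 + 381)) = 1/(4761 - 30360 + 440*820 - 69*820) = 1/(4761 - 30360 + 360800 - 56580) = 1/278621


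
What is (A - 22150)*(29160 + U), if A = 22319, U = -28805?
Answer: 59995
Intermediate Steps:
(A - 22150)*(29160 + U) = (22319 - 22150)*(29160 - 28805) = 169*355 = 59995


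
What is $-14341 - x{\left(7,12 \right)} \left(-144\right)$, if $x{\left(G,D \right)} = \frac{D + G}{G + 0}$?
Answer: $- \frac{97651}{7} \approx -13950.0$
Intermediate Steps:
$x{\left(G,D \right)} = \frac{D + G}{G}$
$-14341 - x{\left(7,12 \right)} \left(-144\right) = -14341 - \frac{12 + 7}{7} \left(-144\right) = -14341 - \frac{1}{7} \cdot 19 \left(-144\right) = -14341 - \frac{19}{7} \left(-144\right) = -14341 - - \frac{2736}{7} = -14341 + \frac{2736}{7} = - \frac{97651}{7}$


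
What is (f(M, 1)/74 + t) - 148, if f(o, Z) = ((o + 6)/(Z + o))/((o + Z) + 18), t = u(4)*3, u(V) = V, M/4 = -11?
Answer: -5409419/39775 ≈ -136.00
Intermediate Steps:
M = -44 (M = 4*(-11) = -44)
t = 12 (t = 4*3 = 12)
f(o, Z) = (6 + o)/((Z + o)*(18 + Z + o)) (f(o, Z) = ((6 + o)/(Z + o))/((Z + o) + 18) = ((6 + o)/(Z + o))/(18 + Z + o) = (6 + o)/((Z + o)*(18 + Z + o)))
(f(M, 1)/74 + t) - 148 = (((6 - 44)/(1**2 + (-44)**2 + 18*1 + 18*(-44) + 2*1*(-44)))/74 + 12) - 148 = ((-38/(1 + 1936 + 18 - 792 - 88))*(1/74) + 12) - 148 = ((-38/1075)*(1/74) + 12) - 148 = (((1/1075)*(-38))*(1/74) + 12) - 148 = (-38/1075*1/74 + 12) - 148 = (-19/39775 + 12) - 148 = 477281/39775 - 148 = -5409419/39775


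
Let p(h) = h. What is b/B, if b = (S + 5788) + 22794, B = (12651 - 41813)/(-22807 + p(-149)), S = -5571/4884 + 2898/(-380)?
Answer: 25361422760841/1127548730 ≈ 22493.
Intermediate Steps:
S = -1355901/154660 (S = -5571*1/4884 + 2898*(-1/380) = -1857/1628 - 1449/190 = -1355901/154660 ≈ -8.7670)
B = 14581/11478 (B = (12651 - 41813)/(-22807 - 149) = -29162/(-22956) = -29162*(-1/22956) = 14581/11478 ≈ 1.2703)
b = 4419136219/154660 (b = (-1355901/154660 + 5788) + 22794 = 893816179/154660 + 22794 = 4419136219/154660 ≈ 28573.)
b/B = 4419136219/(154660*(14581/11478)) = (4419136219/154660)*(11478/14581) = 25361422760841/1127548730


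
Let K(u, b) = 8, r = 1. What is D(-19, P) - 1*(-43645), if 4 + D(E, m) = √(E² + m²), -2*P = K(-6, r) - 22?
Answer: 43641 + √410 ≈ 43661.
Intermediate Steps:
P = 7 (P = -(8 - 22)/2 = -½*(-14) = 7)
D(E, m) = -4 + √(E² + m²)
D(-19, P) - 1*(-43645) = (-4 + √((-19)² + 7²)) - 1*(-43645) = (-4 + √(361 + 49)) + 43645 = (-4 + √410) + 43645 = 43641 + √410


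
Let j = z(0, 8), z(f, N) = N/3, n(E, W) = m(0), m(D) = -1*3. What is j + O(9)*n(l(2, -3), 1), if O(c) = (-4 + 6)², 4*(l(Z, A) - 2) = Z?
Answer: -28/3 ≈ -9.3333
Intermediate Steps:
l(Z, A) = 2 + Z/4
m(D) = -3
n(E, W) = -3
z(f, N) = N/3 (z(f, N) = N*(⅓) = N/3)
O(c) = 4 (O(c) = 2² = 4)
j = 8/3 (j = (⅓)*8 = 8/3 ≈ 2.6667)
j + O(9)*n(l(2, -3), 1) = 8/3 + 4*(-3) = 8/3 - 12 = -28/3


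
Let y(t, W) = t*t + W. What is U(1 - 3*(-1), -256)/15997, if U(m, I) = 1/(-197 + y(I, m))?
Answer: 1/1045291971 ≈ 9.5667e-10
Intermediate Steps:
y(t, W) = W + t**2 (y(t, W) = t**2 + W = W + t**2)
U(m, I) = 1/(-197 + m + I**2) (U(m, I) = 1/(-197 + (m + I**2)) = 1/(-197 + m + I**2))
U(1 - 3*(-1), -256)/15997 = 1/((-197 + (1 - 3*(-1)) + (-256)**2)*15997) = (1/15997)/(-197 + (1 + 3) + 65536) = (1/15997)/(-197 + 4 + 65536) = (1/15997)/65343 = (1/65343)*(1/15997) = 1/1045291971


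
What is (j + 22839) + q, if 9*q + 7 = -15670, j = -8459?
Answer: 113743/9 ≈ 12638.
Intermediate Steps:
q = -15677/9 (q = -7/9 + (⅑)*(-15670) = -7/9 - 15670/9 = -15677/9 ≈ -1741.9)
(j + 22839) + q = (-8459 + 22839) - 15677/9 = 14380 - 15677/9 = 113743/9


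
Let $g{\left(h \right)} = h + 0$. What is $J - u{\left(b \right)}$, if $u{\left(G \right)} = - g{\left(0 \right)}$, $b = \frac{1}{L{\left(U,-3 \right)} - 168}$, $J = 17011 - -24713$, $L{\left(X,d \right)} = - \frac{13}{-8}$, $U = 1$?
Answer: $41724$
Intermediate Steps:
$L{\left(X,d \right)} = \frac{13}{8}$ ($L{\left(X,d \right)} = \left(-13\right) \left(- \frac{1}{8}\right) = \frac{13}{8}$)
$g{\left(h \right)} = h$
$J = 41724$ ($J = 17011 + 24713 = 41724$)
$b = - \frac{8}{1331}$ ($b = \frac{1}{\frac{13}{8} - 168} = \frac{1}{- \frac{1331}{8}} = - \frac{8}{1331} \approx -0.0060105$)
$u{\left(G \right)} = 0$ ($u{\left(G \right)} = \left(-1\right) 0 = 0$)
$J - u{\left(b \right)} = 41724 - 0 = 41724 + 0 = 41724$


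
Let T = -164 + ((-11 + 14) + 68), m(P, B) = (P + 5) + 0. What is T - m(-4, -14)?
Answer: -94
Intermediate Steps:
m(P, B) = 5 + P (m(P, B) = (5 + P) + 0 = 5 + P)
T = -93 (T = -164 + (3 + 68) = -164 + 71 = -93)
T - m(-4, -14) = -93 - (5 - 4) = -93 - 1*1 = -93 - 1 = -94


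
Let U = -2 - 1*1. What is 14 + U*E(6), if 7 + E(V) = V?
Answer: 17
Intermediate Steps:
E(V) = -7 + V
U = -3 (U = -2 - 1 = -3)
14 + U*E(6) = 14 - 3*(-7 + 6) = 14 - 3*(-1) = 14 + 3 = 17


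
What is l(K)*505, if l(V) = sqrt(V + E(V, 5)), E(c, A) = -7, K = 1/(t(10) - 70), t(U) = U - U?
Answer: 101*I*sqrt(34370)/14 ≈ 1337.5*I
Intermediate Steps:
t(U) = 0
K = -1/70 (K = 1/(0 - 70) = 1/(-70) = -1/70 ≈ -0.014286)
l(V) = sqrt(-7 + V) (l(V) = sqrt(V - 7) = sqrt(-7 + V))
l(K)*505 = sqrt(-7 - 1/70)*505 = sqrt(-491/70)*505 = (I*sqrt(34370)/70)*505 = 101*I*sqrt(34370)/14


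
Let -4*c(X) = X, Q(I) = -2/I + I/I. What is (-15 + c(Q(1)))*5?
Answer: -295/4 ≈ -73.750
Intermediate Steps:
Q(I) = 1 - 2/I (Q(I) = -2/I + 1 = 1 - 2/I)
c(X) = -X/4
(-15 + c(Q(1)))*5 = (-15 - (-2 + 1)/(4*1))*5 = (-15 - (-1)/4)*5 = (-15 - 1/4*(-1))*5 = (-15 + 1/4)*5 = -59/4*5 = -295/4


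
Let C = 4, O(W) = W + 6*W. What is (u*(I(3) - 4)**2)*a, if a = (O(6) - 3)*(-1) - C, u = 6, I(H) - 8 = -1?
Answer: -2322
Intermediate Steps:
I(H) = 7 (I(H) = 8 - 1 = 7)
O(W) = 7*W
a = -43 (a = (7*6 - 3)*(-1) - 1*4 = (42 - 3)*(-1) - 4 = 39*(-1) - 4 = -39 - 4 = -43)
(u*(I(3) - 4)**2)*a = (6*(7 - 4)**2)*(-43) = (6*3**2)*(-43) = (6*9)*(-43) = 54*(-43) = -2322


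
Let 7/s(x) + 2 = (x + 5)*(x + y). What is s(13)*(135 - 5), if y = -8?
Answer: 455/44 ≈ 10.341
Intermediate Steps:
s(x) = 7/(-2 + (-8 + x)*(5 + x)) (s(x) = 7/(-2 + (x + 5)*(x - 8)) = 7/(-2 + (5 + x)*(-8 + x)) = 7/(-2 + (-8 + x)*(5 + x)))
s(13)*(135 - 5) = (7/(-42 + 13² - 3*13))*(135 - 5) = (7/(-42 + 169 - 39))*130 = (7/88)*130 = 455/44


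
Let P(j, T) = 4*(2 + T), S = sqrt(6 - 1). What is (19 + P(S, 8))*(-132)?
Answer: -7788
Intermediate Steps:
S = sqrt(5) ≈ 2.2361
P(j, T) = 8 + 4*T
(19 + P(S, 8))*(-132) = (19 + (8 + 4*8))*(-132) = (19 + (8 + 32))*(-132) = (19 + 40)*(-132) = 59*(-132) = -7788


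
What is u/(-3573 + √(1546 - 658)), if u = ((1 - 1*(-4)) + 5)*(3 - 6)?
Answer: 35730/4255147 + 20*√222/4255147 ≈ 0.0084669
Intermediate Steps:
u = -30 (u = ((1 + 4) + 5)*(-3) = (5 + 5)*(-3) = 10*(-3) = -30)
u/(-3573 + √(1546 - 658)) = -30/(-3573 + √(1546 - 658)) = -30/(-3573 + √888) = -30/(-3573 + 2*√222)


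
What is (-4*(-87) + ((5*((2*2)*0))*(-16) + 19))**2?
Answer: 134689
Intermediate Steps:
(-4*(-87) + ((5*((2*2)*0))*(-16) + 19))**2 = (348 + ((5*(4*0))*(-16) + 19))**2 = (348 + ((5*0)*(-16) + 19))**2 = (348 + (0*(-16) + 19))**2 = (348 + (0 + 19))**2 = (348 + 19)**2 = 367**2 = 134689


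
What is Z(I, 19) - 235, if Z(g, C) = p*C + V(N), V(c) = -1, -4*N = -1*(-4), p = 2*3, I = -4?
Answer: -122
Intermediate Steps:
p = 6
N = -1 (N = -(-1)*(-4)/4 = -¼*4 = -1)
Z(g, C) = -1 + 6*C (Z(g, C) = 6*C - 1 = -1 + 6*C)
Z(I, 19) - 235 = (-1 + 6*19) - 235 = (-1 + 114) - 235 = 113 - 235 = -122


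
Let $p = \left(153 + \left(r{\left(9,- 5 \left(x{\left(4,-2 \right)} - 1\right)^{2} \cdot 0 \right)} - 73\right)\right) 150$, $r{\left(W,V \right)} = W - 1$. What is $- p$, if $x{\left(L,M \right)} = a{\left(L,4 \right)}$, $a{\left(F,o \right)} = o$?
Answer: $-13200$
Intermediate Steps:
$x{\left(L,M \right)} = 4$
$r{\left(W,V \right)} = -1 + W$
$p = 13200$ ($p = \left(153 + \left(\left(-1 + 9\right) - 73\right)\right) 150 = \left(153 + \left(8 - 73\right)\right) 150 = \left(153 - 65\right) 150 = 88 \cdot 150 = 13200$)
$- p = \left(-1\right) 13200 = -13200$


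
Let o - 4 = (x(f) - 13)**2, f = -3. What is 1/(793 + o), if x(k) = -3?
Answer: 1/1053 ≈ 0.00094967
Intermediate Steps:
o = 260 (o = 4 + (-3 - 13)**2 = 4 + (-16)**2 = 4 + 256 = 260)
1/(793 + o) = 1/(793 + 260) = 1/1053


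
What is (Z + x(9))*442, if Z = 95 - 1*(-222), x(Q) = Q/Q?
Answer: 140556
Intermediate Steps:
x(Q) = 1
Z = 317 (Z = 95 + 222 = 317)
(Z + x(9))*442 = (317 + 1)*442 = 318*442 = 140556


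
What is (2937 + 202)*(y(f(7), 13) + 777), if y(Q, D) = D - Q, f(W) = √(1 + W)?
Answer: 2479810 - 6278*√2 ≈ 2.4709e+6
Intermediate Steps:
(2937 + 202)*(y(f(7), 13) + 777) = (2937 + 202)*((13 - √(1 + 7)) + 777) = 3139*((13 - √8) + 777) = 3139*((13 - 2*√2) + 777) = 3139*(790 - 2*√2) = 2479810 - 6278*√2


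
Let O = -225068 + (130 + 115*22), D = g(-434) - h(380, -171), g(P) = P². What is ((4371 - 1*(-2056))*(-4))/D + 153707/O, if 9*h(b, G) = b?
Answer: -38995662043/47117802024 ≈ -0.82762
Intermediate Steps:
h(b, G) = b/9
D = 1694824/9 (D = (-434)² - 380/9 = 188356 - 1*380/9 = 188356 - 380/9 = 1694824/9 ≈ 1.8831e+5)
O = -222408 (O = -225068 + (130 + 2530) = -225068 + 2660 = -222408)
((4371 - 1*(-2056))*(-4))/D + 153707/O = ((4371 - 1*(-2056))*(-4))/(1694824/9) + 153707/(-222408) = ((4371 + 2056)*(-4))*(9/1694824) + 153707*(-1/222408) = (6427*(-4))*(9/1694824) - 153707/222408 = -25708*9/1694824 - 153707/222408 = -57843/423706 - 153707/222408 = -38995662043/47117802024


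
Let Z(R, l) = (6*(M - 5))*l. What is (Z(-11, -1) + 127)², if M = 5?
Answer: 16129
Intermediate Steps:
Z(R, l) = 0 (Z(R, l) = (6*(5 - 5))*l = (6*0)*l = 0*l = 0)
(Z(-11, -1) + 127)² = (0 + 127)² = 127² = 16129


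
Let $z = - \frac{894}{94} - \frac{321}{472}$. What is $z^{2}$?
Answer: $\frac{51108097041}{492129856} \approx 103.85$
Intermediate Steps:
$z = - \frac{226071}{22184}$ ($z = \left(-894\right) \frac{1}{94} - \frac{321}{472} = - \frac{447}{47} - \frac{321}{472} = - \frac{226071}{22184} \approx -10.191$)
$z^{2} = \left(- \frac{226071}{22184}\right)^{2} = \frac{51108097041}{492129856}$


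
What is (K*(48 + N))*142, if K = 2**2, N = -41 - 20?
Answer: -7384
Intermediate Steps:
N = -61
K = 4
(K*(48 + N))*142 = (4*(48 - 61))*142 = (4*(-13))*142 = -52*142 = -7384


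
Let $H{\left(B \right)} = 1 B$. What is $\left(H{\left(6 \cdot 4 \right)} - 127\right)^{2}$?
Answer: $10609$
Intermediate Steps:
$H{\left(B \right)} = B$
$\left(H{\left(6 \cdot 4 \right)} - 127\right)^{2} = \left(6 \cdot 4 - 127\right)^{2} = \left(24 - 127\right)^{2} = \left(-103\right)^{2} = 10609$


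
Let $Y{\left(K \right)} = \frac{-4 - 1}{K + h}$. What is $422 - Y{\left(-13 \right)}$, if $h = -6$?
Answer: $\frac{8013}{19} \approx 421.74$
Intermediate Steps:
$Y{\left(K \right)} = - \frac{5}{-6 + K}$ ($Y{\left(K \right)} = \frac{-4 - 1}{K - 6} = - \frac{5}{-6 + K}$)
$422 - Y{\left(-13 \right)} = 422 - - \frac{5}{-6 - 13} = 422 - - \frac{5}{-19} = 422 - \left(-5\right) \left(- \frac{1}{19}\right) = 422 - \frac{5}{19} = \frac{8013}{19}$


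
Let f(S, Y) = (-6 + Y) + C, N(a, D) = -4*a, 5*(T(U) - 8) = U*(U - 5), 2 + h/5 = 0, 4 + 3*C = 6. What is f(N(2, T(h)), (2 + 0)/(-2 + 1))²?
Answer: 484/9 ≈ 53.778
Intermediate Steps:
C = ⅔ (C = -4/3 + (⅓)*6 = -4/3 + 2 = ⅔ ≈ 0.66667)
h = -10 (h = -10 + 5*0 = -10 + 0 = -10)
T(U) = 8 + U*(-5 + U)/5 (T(U) = 8 + (U*(U - 5))/5 = 8 + (U*(-5 + U))/5 = 8 + U*(-5 + U)/5)
f(S, Y) = -16/3 + Y (f(S, Y) = (-6 + Y) + ⅔ = -16/3 + Y)
f(N(2, T(h)), (2 + 0)/(-2 + 1))² = (-16/3 + (2 + 0)/(-2 + 1))² = (-16/3 + 2/(-1))² = (-16/3 + 2*(-1))² = (-16/3 - 2)² = (-22/3)² = 484/9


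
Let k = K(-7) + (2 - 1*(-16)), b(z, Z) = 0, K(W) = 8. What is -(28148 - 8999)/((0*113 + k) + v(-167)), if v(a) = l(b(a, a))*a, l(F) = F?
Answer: -1473/2 ≈ -736.50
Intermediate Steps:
k = 26 (k = 8 + (2 - 1*(-16)) = 8 + (2 + 16) = 8 + 18 = 26)
v(a) = 0 (v(a) = 0*a = 0)
-(28148 - 8999)/((0*113 + k) + v(-167)) = -(28148 - 8999)/((0*113 + 26) + 0) = -19149/((0 + 26) + 0) = -19149/(26 + 0) = -19149/26 = -1*1473/2 = -1473/2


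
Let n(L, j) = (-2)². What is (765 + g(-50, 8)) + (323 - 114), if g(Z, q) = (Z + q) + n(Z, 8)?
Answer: 936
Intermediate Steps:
n(L, j) = 4
g(Z, q) = 4 + Z + q (g(Z, q) = (Z + q) + 4 = 4 + Z + q)
(765 + g(-50, 8)) + (323 - 114) = (765 + (4 - 50 + 8)) + (323 - 114) = (765 - 38) + 209 = 727 + 209 = 936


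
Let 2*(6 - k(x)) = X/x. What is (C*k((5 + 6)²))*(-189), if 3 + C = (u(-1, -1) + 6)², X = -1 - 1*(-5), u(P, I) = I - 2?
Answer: -821016/121 ≈ -6785.3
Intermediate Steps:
u(P, I) = -2 + I
X = 4 (X = -1 + 5 = 4)
C = 6 (C = -3 + ((-2 - 1) + 6)² = -3 + (-3 + 6)² = -3 + 3² = -3 + 9 = 6)
k(x) = 6 - 2/x
(C*k((5 + 6)²))*(-189) = (6*(6 - 2/(5 + 6)²))*(-189) = (6*(6 - 2/(11²)))*(-189) = (6*(6 - 2/121))*(-189) = (6*(724/121))*(-189) = (4344/121)*(-189) = -821016/121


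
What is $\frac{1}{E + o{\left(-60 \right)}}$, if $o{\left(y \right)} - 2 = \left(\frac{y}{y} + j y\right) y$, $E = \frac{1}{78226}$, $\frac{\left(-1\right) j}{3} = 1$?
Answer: $- \frac{78226}{849377907} \approx -9.2098 \cdot 10^{-5}$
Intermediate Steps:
$j = -3$ ($j = \left(-3\right) 1 = -3$)
$E = \frac{1}{78226} \approx 1.2783 \cdot 10^{-5}$
$o{\left(y \right)} = 2 + y \left(1 - 3 y\right)$ ($o{\left(y \right)} = 2 + \left(\frac{y}{y} - 3 y\right) y = 2 + \left(1 - 3 y\right) y = 2 + y \left(1 - 3 y\right)$)
$\frac{1}{E + o{\left(-60 \right)}} = \frac{1}{\frac{1}{78226} - \left(58 + 10800\right)} = \frac{1}{\frac{1}{78226} - 10858} = \frac{1}{- \frac{849377907}{78226}} = - \frac{78226}{849377907}$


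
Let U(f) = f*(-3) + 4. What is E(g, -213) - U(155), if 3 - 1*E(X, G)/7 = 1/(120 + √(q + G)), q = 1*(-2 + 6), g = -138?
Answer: 1005814/2087 + I*√209/2087 ≈ 481.94 + 0.0069271*I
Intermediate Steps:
q = 4 (q = 1*4 = 4)
E(X, G) = 21 - 7/(120 + √(4 + G))
U(f) = 4 - 3*f (U(f) = -3*f + 4 = 4 - 3*f)
E(g, -213) - U(155) = 7*(359 + 3*√(4 - 213))/(120 + √(4 - 213)) - (4 - 3*155) = 7*(359 + 3*√(-209))/(120 + √(-209)) - (4 - 465) = 7*(359 + 3*(I*√209))/(120 + I*√209) - 1*(-461) = 7*(359 + 3*I*√209)/(120 + I*√209) + 461 = 461 + 7*(359 + 3*I*√209)/(120 + I*√209)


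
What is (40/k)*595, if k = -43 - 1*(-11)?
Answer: -2975/4 ≈ -743.75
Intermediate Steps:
k = -32 (k = -43 + 11 = -32)
(40/k)*595 = (40/(-32))*595 = -1/32*40*595 = -5/4*595 = -2975/4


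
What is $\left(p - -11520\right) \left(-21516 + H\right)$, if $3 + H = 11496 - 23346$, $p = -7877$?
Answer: $-121563267$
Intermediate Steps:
$H = -11853$ ($H = -3 + \left(11496 - 23346\right) = -3 - 11850 = -11853$)
$\left(p - -11520\right) \left(-21516 + H\right) = \left(-7877 - -11520\right) \left(-21516 - 11853\right) = \left(-7877 + 11520\right) \left(-33369\right) = 3643 \left(-33369\right) = -121563267$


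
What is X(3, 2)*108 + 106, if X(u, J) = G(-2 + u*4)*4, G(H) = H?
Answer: 4426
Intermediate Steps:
X(u, J) = -8 + 16*u (X(u, J) = (-2 + u*4)*4 = (-2 + 4*u)*4 = -8 + 16*u)
X(3, 2)*108 + 106 = (-8 + 16*3)*108 + 106 = (-8 + 48)*108 + 106 = 40*108 + 106 = 4320 + 106 = 4426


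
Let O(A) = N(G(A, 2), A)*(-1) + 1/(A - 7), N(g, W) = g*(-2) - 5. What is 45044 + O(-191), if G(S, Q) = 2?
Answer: 8920493/198 ≈ 45053.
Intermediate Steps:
N(g, W) = -5 - 2*g (N(g, W) = -2*g - 5 = -5 - 2*g)
O(A) = 9 + 1/(-7 + A) (O(A) = (-5 - 2*2)*(-1) + 1/(A - 7) = (-5 - 4)*(-1) + 1/(-7 + A) = -9*(-1) + 1/(-7 + A) = 9 + 1/(-7 + A))
45044 + O(-191) = 45044 + (-62 + 9*(-191))/(-7 - 191) = 45044 + (-62 - 1719)/(-198) = 45044 - 1/198*(-1781) = 45044 + 1781/198 = 8920493/198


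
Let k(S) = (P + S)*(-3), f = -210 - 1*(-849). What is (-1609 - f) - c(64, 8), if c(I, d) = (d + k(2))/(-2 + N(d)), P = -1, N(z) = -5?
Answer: -15731/7 ≈ -2247.3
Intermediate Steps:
f = 639 (f = -210 + 849 = 639)
k(S) = 3 - 3*S (k(S) = (-1 + S)*(-3) = 3 - 3*S)
c(I, d) = 3/7 - d/7 (c(I, d) = (d + (3 - 3*2))/(-2 - 5) = (d + (3 - 6))/(-7) = (d - 3)*(-⅐) = (-3 + d)*(-⅐) = 3/7 - d/7)
(-1609 - f) - c(64, 8) = (-1609 - 1*639) - (3/7 - ⅐*8) = (-1609 - 639) - (3/7 - 8/7) = -2248 - 1*(-5/7) = -2248 + 5/7 = -15731/7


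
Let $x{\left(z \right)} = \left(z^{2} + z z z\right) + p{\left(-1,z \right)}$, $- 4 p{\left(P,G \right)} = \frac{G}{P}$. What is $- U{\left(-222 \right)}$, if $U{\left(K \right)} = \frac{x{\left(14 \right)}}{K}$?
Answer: $\frac{5887}{444} \approx 13.259$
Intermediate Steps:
$p{\left(P,G \right)} = - \frac{G}{4 P}$ ($p{\left(P,G \right)} = - \frac{G \frac{1}{P}}{4} = - \frac{G}{4 P}$)
$x{\left(z \right)} = z^{2} + z^{3} + \frac{z}{4}$ ($x{\left(z \right)} = \left(z^{2} + z z z\right) - \frac{z}{4 \left(-1\right)} = \left(z^{2} + z^{2} z\right) - \frac{1}{4} z \left(-1\right) = \left(z^{2} + z^{3}\right) + \frac{z}{4} = z^{2} + z^{3} + \frac{z}{4}$)
$U{\left(K \right)} = \frac{5887}{2 K}$ ($U{\left(K \right)} = \frac{14 \left(\frac{1}{4} + 14 + 14^{2}\right)}{K} = \frac{14 \left(\frac{1}{4} + 14 + 196\right)}{K} = \frac{14 \cdot \frac{841}{4}}{K} = \frac{5887}{2 K}$)
$- U{\left(-222 \right)} = - \frac{5887}{2 \left(-222\right)} = - \frac{5887 \left(-1\right)}{2 \cdot 222} = \left(-1\right) \left(- \frac{5887}{444}\right) = \frac{5887}{444}$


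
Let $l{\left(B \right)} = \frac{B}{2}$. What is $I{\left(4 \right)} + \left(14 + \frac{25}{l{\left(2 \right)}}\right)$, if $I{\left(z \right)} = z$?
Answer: $43$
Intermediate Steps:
$l{\left(B \right)} = \frac{B}{2}$ ($l{\left(B \right)} = B \frac{1}{2} = \frac{B}{2}$)
$I{\left(4 \right)} + \left(14 + \frac{25}{l{\left(2 \right)}}\right) = 4 + \left(14 + \frac{25}{\frac{1}{2} \cdot 2}\right) = 4 + \left(14 + \frac{25}{1}\right) = 4 + \left(14 + 25 \cdot 1\right) = 4 + \left(14 + 25\right) = 4 + 39 = 43$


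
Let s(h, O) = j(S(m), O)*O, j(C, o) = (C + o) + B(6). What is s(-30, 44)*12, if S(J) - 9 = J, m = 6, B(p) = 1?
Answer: 31680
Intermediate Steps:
S(J) = 9 + J
j(C, o) = 1 + C + o (j(C, o) = (C + o) + 1 = 1 + C + o)
s(h, O) = O*(16 + O) (s(h, O) = (1 + (9 + 6) + O)*O = (1 + 15 + O)*O = (16 + O)*O = O*(16 + O))
s(-30, 44)*12 = (44*(16 + 44))*12 = (44*60)*12 = 2640*12 = 31680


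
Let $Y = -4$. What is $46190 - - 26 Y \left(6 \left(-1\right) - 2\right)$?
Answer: $47022$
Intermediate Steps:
$46190 - - 26 Y \left(6 \left(-1\right) - 2\right) = 46190 - \left(-26\right) \left(-4\right) \left(6 \left(-1\right) - 2\right) = 46190 - 104 \left(-6 - 2\right) = 46190 - 104 \left(-8\right) = 46190 - -832 = 46190 + 832 = 47022$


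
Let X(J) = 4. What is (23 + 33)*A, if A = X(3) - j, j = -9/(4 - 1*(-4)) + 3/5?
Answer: 1267/5 ≈ 253.40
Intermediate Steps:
j = -21/40 (j = -9/(4 + 4) + 3*(⅕) = -9/8 + ⅗ = -21/40 ≈ -0.52500)
A = 181/40 (A = 4 - 1*(-21/40) = 4 + 21/40 = 181/40 ≈ 4.5250)
(23 + 33)*A = (23 + 33)*(181/40) = 56*(181/40) = 1267/5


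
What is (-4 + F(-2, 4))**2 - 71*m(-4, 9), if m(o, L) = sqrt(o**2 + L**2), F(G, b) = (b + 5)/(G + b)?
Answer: 1/4 - 71*sqrt(97) ≈ -699.02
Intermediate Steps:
F(G, b) = (5 + b)/(G + b)
m(o, L) = sqrt(L**2 + o**2)
(-4 + F(-2, 4))**2 - 71*m(-4, 9) = (-4 + (5 + 4)/(-2 + 4))**2 - 71*sqrt(9**2 + (-4)**2) = (-4 + 9/2)**2 - 71*sqrt(81 + 16) = (-4 + (1/2)*9)**2 - 71*sqrt(97) = (-4 + 9/2)**2 - 71*sqrt(97) = (1/2)**2 - 71*sqrt(97) = 1/4 - 71*sqrt(97)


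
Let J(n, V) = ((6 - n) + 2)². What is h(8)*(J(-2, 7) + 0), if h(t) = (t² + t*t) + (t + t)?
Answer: 14400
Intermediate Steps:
h(t) = 2*t + 2*t² (h(t) = (t² + t²) + 2*t = 2*t² + 2*t = 2*t + 2*t²)
J(n, V) = (8 - n)²
h(8)*(J(-2, 7) + 0) = (2*8*(1 + 8))*((-8 - 2)² + 0) = (2*8*9)*((-10)² + 0) = 144*(100 + 0) = 144*100 = 14400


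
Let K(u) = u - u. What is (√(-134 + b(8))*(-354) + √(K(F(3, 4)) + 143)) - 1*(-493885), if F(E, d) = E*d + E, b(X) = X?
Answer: 493885 + √143 - 1062*I*√14 ≈ 4.939e+5 - 3973.6*I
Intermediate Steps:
F(E, d) = E + E*d
K(u) = 0
(√(-134 + b(8))*(-354) + √(K(F(3, 4)) + 143)) - 1*(-493885) = (√(-134 + 8)*(-354) + √(0 + 143)) - 1*(-493885) = (√(-126)*(-354) + √143) + 493885 = ((3*I*√14)*(-354) + √143) + 493885 = (-1062*I*√14 + √143) + 493885 = (√143 - 1062*I*√14) + 493885 = 493885 + √143 - 1062*I*√14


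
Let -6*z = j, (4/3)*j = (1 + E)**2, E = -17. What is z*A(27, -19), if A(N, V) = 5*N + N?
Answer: -5184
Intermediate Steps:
A(N, V) = 6*N
j = 192 (j = 3*(1 - 17)**2/4 = (3/4)*(-16)**2 = (3/4)*256 = 192)
z = -32 (z = -1/6*192 = -32)
z*A(27, -19) = -192*27 = -32*162 = -5184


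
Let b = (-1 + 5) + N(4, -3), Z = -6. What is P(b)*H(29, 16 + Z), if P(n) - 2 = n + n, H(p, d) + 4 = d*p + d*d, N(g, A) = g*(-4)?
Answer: -8492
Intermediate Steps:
N(g, A) = -4*g
H(p, d) = -4 + d² + d*p (H(p, d) = -4 + (d*p + d*d) = -4 + (d*p + d²) = -4 + (d² + d*p) = -4 + d² + d*p)
b = -12 (b = (-1 + 5) - 4*4 = 4 - 16 = -12)
P(n) = 2 + 2*n (P(n) = 2 + (n + n) = 2 + 2*n)
P(b)*H(29, 16 + Z) = (2 + 2*(-12))*(-4 + (16 - 6)² + (16 - 6)*29) = (2 - 24)*(-4 + 10² + 10*29) = -22*(-4 + 100 + 290) = -22*386 = -8492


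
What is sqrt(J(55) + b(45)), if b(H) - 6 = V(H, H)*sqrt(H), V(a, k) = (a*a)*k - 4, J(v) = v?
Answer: sqrt(61 + 273363*sqrt(5)) ≈ 781.87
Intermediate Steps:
V(a, k) = -4 + k*a**2 (V(a, k) = a**2*k - 4 = k*a**2 - 4 = -4 + k*a**2)
b(H) = 6 + sqrt(H)*(-4 + H**3) (b(H) = 6 + (-4 + H*H**2)*sqrt(H) = 6 + (-4 + H**3)*sqrt(H) = 6 + sqrt(H)*(-4 + H**3))
sqrt(J(55) + b(45)) = sqrt(55 + (6 + sqrt(45)*(-4 + 45**3))) = sqrt(55 + (6 + (3*sqrt(5))*(-4 + 91125))) = sqrt(55 + (6 + (3*sqrt(5))*91121)) = sqrt(55 + (6 + 273363*sqrt(5))) = sqrt(61 + 273363*sqrt(5))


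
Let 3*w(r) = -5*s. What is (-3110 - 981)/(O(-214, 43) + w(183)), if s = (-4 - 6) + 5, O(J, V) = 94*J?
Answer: 12273/60323 ≈ 0.20345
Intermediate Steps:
s = -5 (s = -10 + 5 = -5)
w(r) = 25/3 (w(r) = (-5*(-5))/3 = (⅓)*25 = 25/3)
(-3110 - 981)/(O(-214, 43) + w(183)) = (-3110 - 981)/(94*(-214) + 25/3) = -4091/(-20116 + 25/3) = -4091/(-60323/3) = -4091*(-3/60323) = 12273/60323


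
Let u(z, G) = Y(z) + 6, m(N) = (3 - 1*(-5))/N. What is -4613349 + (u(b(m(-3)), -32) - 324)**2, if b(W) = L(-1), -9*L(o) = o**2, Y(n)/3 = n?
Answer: -40608116/9 ≈ -4.5120e+6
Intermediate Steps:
Y(n) = 3*n
L(o) = -o**2/9
m(N) = 8/N (m(N) = (3 + 5)/N = 8/N)
b(W) = -1/9 (b(W) = -1/9*(-1)**2 = -1/9*1 = -1/9)
u(z, G) = 6 + 3*z (u(z, G) = 3*z + 6 = 6 + 3*z)
-4613349 + (u(b(m(-3)), -32) - 324)**2 = -4613349 + ((6 + 3*(-1/9)) - 324)**2 = -4613349 + ((6 - 1/3) - 324)**2 = -4613349 + (17/3 - 324)**2 = -4613349 + (-955/3)**2 = -4613349 + 912025/9 = -40608116/9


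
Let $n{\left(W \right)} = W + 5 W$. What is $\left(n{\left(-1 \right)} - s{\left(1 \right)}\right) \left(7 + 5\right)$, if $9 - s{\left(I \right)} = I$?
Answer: $-168$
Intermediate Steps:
$n{\left(W \right)} = 6 W$
$s{\left(I \right)} = 9 - I$
$\left(n{\left(-1 \right)} - s{\left(1 \right)}\right) \left(7 + 5\right) = \left(6 \left(-1\right) - \left(9 - 1\right)\right) \left(7 + 5\right) = \left(-6 - \left(9 - 1\right)\right) 12 = \left(-6 - 8\right) 12 = \left(-14\right) 12 = -168$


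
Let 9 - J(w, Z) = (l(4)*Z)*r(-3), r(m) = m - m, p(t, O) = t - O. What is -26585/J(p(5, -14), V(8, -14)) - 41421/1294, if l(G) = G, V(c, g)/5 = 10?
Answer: -34773779/11646 ≈ -2985.9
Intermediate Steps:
V(c, g) = 50 (V(c, g) = 5*10 = 50)
r(m) = 0
J(w, Z) = 9 (J(w, Z) = 9 - 4*Z*0 = 9 - 1*0 = 9 + 0 = 9)
-26585/J(p(5, -14), V(8, -14)) - 41421/1294 = -26585/9 - 41421/1294 = -34773779/11646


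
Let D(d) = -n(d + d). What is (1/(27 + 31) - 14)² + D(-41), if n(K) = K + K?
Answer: 1209417/3364 ≈ 359.52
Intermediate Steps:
n(K) = 2*K
D(d) = -4*d (D(d) = -2*(d + d) = -2*2*d = -4*d)
(1/(27 + 31) - 14)² + D(-41) = (1/(27 + 31) - 14)² - 4*(-41) = (1/58 - 14)² + 164 = (-811/58)² + 164 = 657721/3364 + 164 = 1209417/3364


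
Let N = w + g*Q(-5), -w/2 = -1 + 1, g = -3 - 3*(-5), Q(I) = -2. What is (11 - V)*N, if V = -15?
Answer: -624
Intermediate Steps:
g = 12 (g = -3 + 15 = 12)
w = 0 (w = -2*(-1 + 1) = -2*0 = 0)
N = -24 (N = 0 + 12*(-2) = 0 - 24 = -24)
(11 - V)*N = (11 - 1*(-15))*(-24) = (11 + 15)*(-24) = 26*(-24) = -624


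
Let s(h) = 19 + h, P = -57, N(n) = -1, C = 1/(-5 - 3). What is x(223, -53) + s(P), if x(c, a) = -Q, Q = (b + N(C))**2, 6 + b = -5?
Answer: -182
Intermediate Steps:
b = -11 (b = -6 - 5 = -11)
C = -1/8 (C = 1/(-8) = -1/8 ≈ -0.12500)
Q = 144 (Q = (-11 - 1)**2 = (-12)**2 = 144)
x(c, a) = -144 (x(c, a) = -1*144 = -144)
x(223, -53) + s(P) = -144 + (19 - 57) = -144 - 38 = -182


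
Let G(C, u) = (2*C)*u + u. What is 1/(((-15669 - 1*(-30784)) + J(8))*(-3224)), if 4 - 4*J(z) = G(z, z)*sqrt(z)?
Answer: -3779/184158271648 - 17*sqrt(2)/184158271648 ≈ -2.0651e-8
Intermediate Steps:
G(C, u) = u + 2*C*u (G(C, u) = 2*C*u + u = u + 2*C*u)
J(z) = 1 - z**(3/2)*(1 + 2*z)/4 (J(z) = 1 - z*(1 + 2*z)*sqrt(z)/4 = 1 - z**(3/2)*(1 + 2*z)/4)
1/(((-15669 - 1*(-30784)) + J(8))*(-3224)) = 1/(((-15669 - 1*(-30784)) + (1 - 8**(3/2)*(1 + 2*8)/4))*(-3224)) = -1/3224/((-15669 + 30784) + (1 - 16*sqrt(2)*(1 + 16)/4)) = -1/3224/(15115 + (1 - 1/4*16*sqrt(2)*17)) = -1/3224/(15115 + (1 - 68*sqrt(2))) = -1/3224/(15116 - 68*sqrt(2)) = -1/(3224*(15116 - 68*sqrt(2)))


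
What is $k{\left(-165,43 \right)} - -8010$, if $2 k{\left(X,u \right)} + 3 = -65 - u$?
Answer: $\frac{15909}{2} \approx 7954.5$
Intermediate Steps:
$k{\left(X,u \right)} = -34 - \frac{u}{2}$ ($k{\left(X,u \right)} = - \frac{3}{2} + \frac{-65 - u}{2} = - \frac{3}{2} - \left(\frac{65}{2} + \frac{u}{2}\right) = -34 - \frac{u}{2}$)
$k{\left(-165,43 \right)} - -8010 = \left(-34 - \frac{43}{2}\right) - -8010 = \left(-34 - \frac{43}{2}\right) + 8010 = - \frac{111}{2} + 8010 = \frac{15909}{2}$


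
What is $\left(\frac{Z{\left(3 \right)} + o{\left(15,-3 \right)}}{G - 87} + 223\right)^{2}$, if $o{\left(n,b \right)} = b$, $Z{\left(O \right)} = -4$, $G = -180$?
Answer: $\frac{3545964304}{71289} \approx 49741.0$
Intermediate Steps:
$\left(\frac{Z{\left(3 \right)} + o{\left(15,-3 \right)}}{G - 87} + 223\right)^{2} = \left(\frac{-4 - 3}{-180 - 87} + 223\right)^{2} = \left(- \frac{7}{-267} + 223\right)^{2} = \left(\left(-7\right) \left(- \frac{1}{267}\right) + 223\right)^{2} = \left(\frac{7}{267} + 223\right)^{2} = \left(\frac{59548}{267}\right)^{2} = \frac{3545964304}{71289}$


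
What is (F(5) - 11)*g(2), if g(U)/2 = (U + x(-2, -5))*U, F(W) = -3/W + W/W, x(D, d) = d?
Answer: 636/5 ≈ 127.20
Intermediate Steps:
F(W) = 1 - 3/W (F(W) = -3/W + 1 = 1 - 3/W)
g(U) = 2*U*(-5 + U) (g(U) = 2*((U - 5)*U) = 2*((-5 + U)*U) = 2*(U*(-5 + U)) = 2*U*(-5 + U))
(F(5) - 11)*g(2) = ((-3 + 5)/5 - 11)*(2*2*(-5 + 2)) = ((⅕)*2 - 11)*(2*2*(-3)) = (⅖ - 11)*(-12) = -53/5*(-12) = 636/5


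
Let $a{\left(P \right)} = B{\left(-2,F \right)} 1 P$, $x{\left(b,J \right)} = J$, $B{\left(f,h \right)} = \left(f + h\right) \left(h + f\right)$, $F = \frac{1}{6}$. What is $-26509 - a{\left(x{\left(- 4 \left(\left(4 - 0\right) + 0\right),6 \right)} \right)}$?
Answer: $- \frac{159175}{6} \approx -26529.0$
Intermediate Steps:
$F = \frac{1}{6} \approx 0.16667$
$B{\left(f,h \right)} = \left(f + h\right)^{2}$ ($B{\left(f,h \right)} = \left(f + h\right) \left(f + h\right) = \left(f + h\right)^{2}$)
$a{\left(P \right)} = \frac{121 P}{36}$ ($a{\left(P \right)} = \left(-2 + \frac{1}{6}\right)^{2} \cdot 1 P = \left(- \frac{11}{6}\right)^{2} \cdot 1 P = \frac{121}{36} \cdot 1 P = \frac{121 P}{36}$)
$-26509 - a{\left(x{\left(- 4 \left(\left(4 - 0\right) + 0\right),6 \right)} \right)} = -26509 - \frac{121}{36} \cdot 6 = -26509 - \frac{121}{6} = - \frac{159175}{6}$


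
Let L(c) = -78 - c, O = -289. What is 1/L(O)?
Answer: 1/211 ≈ 0.0047393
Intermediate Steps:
1/L(O) = 1/(-78 - 1*(-289)) = 1/(-78 + 289) = 1/211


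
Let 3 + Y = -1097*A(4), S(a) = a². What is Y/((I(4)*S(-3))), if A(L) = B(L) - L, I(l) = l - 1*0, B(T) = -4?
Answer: 8773/36 ≈ 243.69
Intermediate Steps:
I(l) = l (I(l) = l + 0 = l)
A(L) = -4 - L
Y = 8773 (Y = -3 - 1097*(-4 - 1*4) = -3 - 1097*(-4 - 4) = -3 - 1097*(-8) = -3 + 8776 = 8773)
Y/((I(4)*S(-3))) = 8773/((4*(-3)²)) = 8773/((4*9)) = 8773/36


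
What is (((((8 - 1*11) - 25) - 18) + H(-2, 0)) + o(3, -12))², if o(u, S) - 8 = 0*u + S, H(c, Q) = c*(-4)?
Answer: 1764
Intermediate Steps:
H(c, Q) = -4*c
o(u, S) = 8 + S (o(u, S) = 8 + (0*u + S) = 8 + (0 + S) = 8 + S)
(((((8 - 1*11) - 25) - 18) + H(-2, 0)) + o(3, -12))² = (((((8 - 1*11) - 25) - 18) - 4*(-2)) + (8 - 12))² = (((((8 - 11) - 25) - 18) + 8) - 4)² = ((((-3 - 25) - 18) + 8) - 4)² = (((-28 - 18) + 8) - 4)² = ((-46 + 8) - 4)² = (-38 - 4)² = (-42)² = 1764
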